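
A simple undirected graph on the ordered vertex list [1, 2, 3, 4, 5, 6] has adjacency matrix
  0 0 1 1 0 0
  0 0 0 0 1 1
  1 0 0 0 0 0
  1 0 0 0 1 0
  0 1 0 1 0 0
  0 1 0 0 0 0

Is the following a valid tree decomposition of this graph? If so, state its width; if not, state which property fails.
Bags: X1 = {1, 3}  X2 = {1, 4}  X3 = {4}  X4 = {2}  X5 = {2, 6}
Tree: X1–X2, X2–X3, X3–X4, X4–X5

No — vertex 5 appears in no bag.

A tree decomposition must satisfy three properties: every vertex lies in some bag; for every edge, both endpoints lie together in some bag; and for every vertex, the bags containing it form a connected subtree. Here vertex 5 appears in no bag, so the decomposition is invalid.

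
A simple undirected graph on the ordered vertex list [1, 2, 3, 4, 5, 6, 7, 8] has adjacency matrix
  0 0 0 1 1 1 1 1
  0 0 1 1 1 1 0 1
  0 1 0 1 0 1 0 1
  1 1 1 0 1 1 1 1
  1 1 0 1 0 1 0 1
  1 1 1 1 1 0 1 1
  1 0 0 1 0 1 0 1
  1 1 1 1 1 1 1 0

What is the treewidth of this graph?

4

A width-4 tree decomposition is:
Bags: B1 = {1, 4, 5, 6, 8}  B2 = {2, 4, 5, 6, 8}  B3 = {2, 3, 4, 6, 8}  B4 = {1, 4, 6, 7, 8}
Tree: B1–B2, B2–B3, B1–B4
The largest bag has 5 vertices, giving width 4; this decomposition certifies tw(G) ≤ 4. For the lower bound, the 5 vertices {1, 4, 5, 6, 8} are pairwise adjacent, and any tree decomposition puts a clique entirely inside one bag — forcing width ≥ 4. The upper and lower bounds meet at 4, so that is the treewidth.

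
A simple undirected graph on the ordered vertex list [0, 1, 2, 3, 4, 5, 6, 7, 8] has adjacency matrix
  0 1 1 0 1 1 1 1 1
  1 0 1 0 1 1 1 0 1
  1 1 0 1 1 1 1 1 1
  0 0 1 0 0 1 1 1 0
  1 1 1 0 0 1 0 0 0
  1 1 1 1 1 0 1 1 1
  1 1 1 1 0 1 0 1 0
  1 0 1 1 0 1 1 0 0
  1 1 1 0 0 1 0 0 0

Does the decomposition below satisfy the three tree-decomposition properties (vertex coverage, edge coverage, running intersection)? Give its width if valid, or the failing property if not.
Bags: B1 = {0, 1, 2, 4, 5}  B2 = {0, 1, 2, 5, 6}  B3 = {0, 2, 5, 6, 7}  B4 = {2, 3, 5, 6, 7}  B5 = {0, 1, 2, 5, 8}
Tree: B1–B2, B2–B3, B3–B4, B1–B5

Yes; width 4.

Vertex coverage: the bags together contain {0, 1, 2, 3, 4, 5, 6, 7, 8}, the full vertex set. Edge coverage: each edge of G has both endpoints in at least one bag. Running intersection: for every vertex, the bags containing it form a connected subtree. All three properties hold, so this is a valid tree decomposition of width max|bag| − 1 = 4, and hence tw(G) ≤ 4.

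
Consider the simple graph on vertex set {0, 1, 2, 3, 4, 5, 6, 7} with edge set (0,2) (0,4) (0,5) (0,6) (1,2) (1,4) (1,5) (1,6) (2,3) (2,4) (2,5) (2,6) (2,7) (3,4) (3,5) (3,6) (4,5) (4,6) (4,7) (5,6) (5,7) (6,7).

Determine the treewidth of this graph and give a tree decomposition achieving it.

Each bag holds 5 vertices, so the decomposition has width 4, which upper-bounds the treewidth. Conversely, {0, 2, 4, 5, 6} is a clique of size 5, and the vertices of any clique must share a bag in every tree decomposition; so some bag has ≥ 5 vertices and tw(G) ≥ 4. Therefore the treewidth is 4.

Treewidth 4.
One optimal decomposition is:
Bags: B1 = {1, 2, 4, 5, 6}  B2 = {0, 2, 4, 5, 6}  B3 = {2, 3, 4, 5, 6}  B4 = {2, 4, 5, 6, 7}
Tree: B1–B2, B1–B3, B2–B4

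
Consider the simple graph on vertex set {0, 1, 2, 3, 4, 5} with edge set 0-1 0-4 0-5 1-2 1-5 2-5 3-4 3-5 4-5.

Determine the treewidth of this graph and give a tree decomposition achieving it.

Treewidth 2.
One optimal decomposition is:
Bags: B1 = {0, 4, 5}  B2 = {0, 1, 5}  B3 = {3, 4, 5}  B4 = {1, 2, 5}
Tree: B1–B2, B1–B3, B2–B4

Each bag holds 3 vertices, so the decomposition has width 2, which upper-bounds the treewidth. Conversely, {0, 1, 5} is a clique of size 3, and the vertices of any clique must share a bag in every tree decomposition; so some bag has ≥ 3 vertices and tw(G) ≥ 2. Hence tw(G) = 2 exactly.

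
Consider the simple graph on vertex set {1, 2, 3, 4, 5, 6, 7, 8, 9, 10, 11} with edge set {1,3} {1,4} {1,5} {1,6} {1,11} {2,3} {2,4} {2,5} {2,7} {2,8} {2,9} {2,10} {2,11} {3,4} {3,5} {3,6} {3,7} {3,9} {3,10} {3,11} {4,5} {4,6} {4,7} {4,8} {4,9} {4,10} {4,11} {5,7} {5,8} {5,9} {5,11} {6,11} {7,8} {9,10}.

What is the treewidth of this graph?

A width-4 tree decomposition is:
Bags: B1 = {1, 3, 4, 5, 11}  B2 = {2, 3, 4, 5, 11}  B3 = {2, 3, 4, 5, 9}  B4 = {2, 3, 4, 5, 7}  B5 = {2, 4, 5, 7, 8}  B6 = {1, 3, 4, 6, 11}  B7 = {2, 3, 4, 9, 10}
Tree: B1–B2, B2–B3, B3–B4, B4–B5, B1–B6, B3–B7
Each bag holds 5 vertices, so the decomposition has width 4, which upper-bounds the treewidth. For the lower bound, the 5 vertices {2, 4, 5, 7, 8} are pairwise adjacent, and any tree decomposition puts a clique entirely inside one bag — forcing width ≥ 4. The upper and lower bounds meet at 4, so that is the treewidth.

4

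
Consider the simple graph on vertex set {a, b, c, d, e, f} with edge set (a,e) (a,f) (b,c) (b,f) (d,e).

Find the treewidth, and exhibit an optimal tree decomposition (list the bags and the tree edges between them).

Treewidth 1.
Bags: B1 = {d, e}  B2 = {a, e}  B3 = {a, f}  B4 = {b, f}  B5 = {b, c}
Tree: B1–B2, B2–B3, B3–B4, B4–B5

Each bag holds 2 vertices, so the decomposition has width 1, which upper-bounds the treewidth. Since G has at least one edge (e.g. d–e), it is not an edgeless graph, so tw(G) ≥ 1. The upper and lower bounds meet at 1, so that is the treewidth.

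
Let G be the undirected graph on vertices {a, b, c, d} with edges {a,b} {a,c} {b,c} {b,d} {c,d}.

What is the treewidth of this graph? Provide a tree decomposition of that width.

Treewidth 2.
One optimal decomposition is:
Bags: B1 = {b, c, d}  B2 = {a, b, c}
Tree: B1–B2

Each bag holds 3 vertices, so the decomposition has width 2, which upper-bounds the treewidth. For the lower bound, the 3 vertices {b, c, d} are pairwise adjacent, and any tree decomposition puts a clique entirely inside one bag — forcing width ≥ 2. The upper and lower bounds meet at 2, so that is the treewidth.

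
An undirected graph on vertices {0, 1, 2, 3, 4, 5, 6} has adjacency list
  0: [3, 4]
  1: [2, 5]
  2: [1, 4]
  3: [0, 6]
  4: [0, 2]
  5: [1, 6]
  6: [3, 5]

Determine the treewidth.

A width-2 tree decomposition is:
Bags: B1 = {0, 3, 4}  B2 = {2, 3, 4}  B3 = {1, 2, 3}  B4 = {1, 3, 5}  B5 = {3, 5, 6}
Tree: B1–B2, B2–B3, B3–B4, B4–B5
Each bag holds 3 vertices, so the decomposition has width 2, which upper-bounds the treewidth. The edges 3–0–4–2–1–5–6–3 form a cycle, so G is not a tree and its treewidth is at least 2. Therefore the treewidth is 2.

2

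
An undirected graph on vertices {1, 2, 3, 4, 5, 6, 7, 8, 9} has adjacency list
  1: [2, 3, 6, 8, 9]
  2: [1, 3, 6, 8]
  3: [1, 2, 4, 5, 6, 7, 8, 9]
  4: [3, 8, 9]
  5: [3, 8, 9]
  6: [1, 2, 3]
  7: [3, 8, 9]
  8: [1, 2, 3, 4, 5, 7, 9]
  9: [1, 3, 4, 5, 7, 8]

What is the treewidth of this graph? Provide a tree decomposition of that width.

Treewidth 3.
Bags: B1 = {3, 4, 8, 9}  B2 = {1, 3, 8, 9}  B3 = {1, 2, 3, 8}  B4 = {3, 5, 8, 9}  B5 = {1, 2, 3, 6}  B6 = {3, 7, 8, 9}
Tree: B1–B2, B2–B3, B2–B4, B3–B5, B1–B6

Each bag holds 4 vertices, so the decomposition has width 3, which upper-bounds the treewidth. Conversely, {1, 3, 8, 9} is a clique of size 4, and the vertices of any clique must share a bag in every tree decomposition; so some bag has ≥ 4 vertices and tw(G) ≥ 3. Hence tw(G) = 3 exactly.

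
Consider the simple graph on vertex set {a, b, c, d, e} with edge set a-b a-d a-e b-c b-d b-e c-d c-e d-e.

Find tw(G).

3

A width-3 tree decomposition is:
Bags: B1 = {a, b, d, e}  B2 = {b, c, d, e}
Tree: B1–B2
The largest bag has 4 vertices, giving width 3; this decomposition certifies tw(G) ≤ 3. On the other hand G contains the 4-clique {b, c, d, e}. A clique must lie in a single bag of any decomposition, so no decomposition can have width below 3. Therefore the treewidth is 3.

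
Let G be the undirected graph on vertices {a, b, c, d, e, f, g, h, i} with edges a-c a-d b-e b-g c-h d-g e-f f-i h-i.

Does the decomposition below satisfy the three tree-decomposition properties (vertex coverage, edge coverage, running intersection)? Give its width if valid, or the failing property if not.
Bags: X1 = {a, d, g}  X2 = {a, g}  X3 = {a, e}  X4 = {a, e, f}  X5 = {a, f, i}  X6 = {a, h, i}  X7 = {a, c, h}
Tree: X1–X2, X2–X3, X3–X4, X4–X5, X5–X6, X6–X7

No — vertex b appears in no bag.

A tree decomposition must satisfy three properties: every vertex lies in some bag; for every edge, both endpoints lie together in some bag; and for every vertex, the bags containing it form a connected subtree. Here vertex b appears in no bag, so the decomposition is invalid.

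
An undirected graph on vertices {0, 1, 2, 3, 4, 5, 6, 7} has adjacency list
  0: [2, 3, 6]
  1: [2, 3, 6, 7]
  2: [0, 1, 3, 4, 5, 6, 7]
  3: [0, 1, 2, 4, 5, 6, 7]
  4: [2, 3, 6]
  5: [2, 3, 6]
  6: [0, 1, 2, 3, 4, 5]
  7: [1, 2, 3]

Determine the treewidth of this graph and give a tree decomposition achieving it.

Every bag has size at most 4, so the width is 4 − 1 = 3 and tw(G) ≤ 3. On the other hand G contains the 4-clique {0, 2, 3, 6}. A clique must lie in a single bag of any decomposition, so no decomposition can have width below 3. Therefore the treewidth is 3.

Treewidth 3.
One such decomposition:
Bags: B1 = {1, 2, 3, 6}  B2 = {2, 3, 4, 6}  B3 = {1, 2, 3, 7}  B4 = {2, 3, 5, 6}  B5 = {0, 2, 3, 6}
Tree: B1–B2, B1–B3, B2–B4, B2–B5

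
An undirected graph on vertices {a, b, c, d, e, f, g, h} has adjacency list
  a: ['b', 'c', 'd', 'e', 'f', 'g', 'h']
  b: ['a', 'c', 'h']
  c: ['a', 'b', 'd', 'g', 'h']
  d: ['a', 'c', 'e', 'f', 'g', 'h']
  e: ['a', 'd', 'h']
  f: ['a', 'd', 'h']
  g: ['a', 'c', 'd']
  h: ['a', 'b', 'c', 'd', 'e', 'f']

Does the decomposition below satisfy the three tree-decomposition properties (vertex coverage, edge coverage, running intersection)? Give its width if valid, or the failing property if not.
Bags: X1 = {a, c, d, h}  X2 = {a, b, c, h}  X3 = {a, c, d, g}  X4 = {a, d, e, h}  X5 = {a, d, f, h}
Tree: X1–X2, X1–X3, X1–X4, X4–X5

Yes; width 3.

Every vertex of G appears in some bag (union = {a, b, c, d, e, f, g, h}); every edge is covered by a bag; and for each vertex v the set of bags containing v is connected in the bag tree. The decomposition is therefore valid. The largest bag has 4 vertices, so the width is 3.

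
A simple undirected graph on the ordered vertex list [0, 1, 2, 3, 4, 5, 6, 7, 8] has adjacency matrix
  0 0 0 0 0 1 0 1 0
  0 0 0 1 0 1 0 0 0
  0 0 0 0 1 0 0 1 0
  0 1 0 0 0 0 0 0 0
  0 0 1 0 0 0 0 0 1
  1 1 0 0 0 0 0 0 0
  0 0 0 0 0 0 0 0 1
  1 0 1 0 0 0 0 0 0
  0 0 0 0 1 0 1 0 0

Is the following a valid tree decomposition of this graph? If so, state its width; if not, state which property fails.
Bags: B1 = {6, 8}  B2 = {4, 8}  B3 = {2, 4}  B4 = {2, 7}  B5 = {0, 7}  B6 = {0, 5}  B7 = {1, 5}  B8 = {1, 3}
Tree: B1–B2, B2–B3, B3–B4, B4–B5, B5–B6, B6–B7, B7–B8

Yes; width 1.

Every vertex of G appears in some bag (union = {0, 1, 2, 3, 4, 5, 6, 7, 8}); every edge is covered by a bag; and for each vertex v the set of bags containing v is connected in the bag tree. The decomposition is therefore valid. The largest bag has 2 vertices, so the width is 1.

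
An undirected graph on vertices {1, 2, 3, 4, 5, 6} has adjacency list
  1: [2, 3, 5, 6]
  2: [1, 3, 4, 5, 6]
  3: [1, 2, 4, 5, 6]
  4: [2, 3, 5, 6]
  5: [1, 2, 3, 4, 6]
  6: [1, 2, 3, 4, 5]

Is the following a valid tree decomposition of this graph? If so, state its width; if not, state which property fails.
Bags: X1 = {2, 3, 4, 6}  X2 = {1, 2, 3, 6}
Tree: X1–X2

A tree decomposition must satisfy three properties: every vertex lies in some bag; for every edge, both endpoints lie together in some bag; and for every vertex, the bags containing it form a connected subtree. Here vertex 5 appears in no bag, so the decomposition is invalid.

No — vertex 5 appears in no bag.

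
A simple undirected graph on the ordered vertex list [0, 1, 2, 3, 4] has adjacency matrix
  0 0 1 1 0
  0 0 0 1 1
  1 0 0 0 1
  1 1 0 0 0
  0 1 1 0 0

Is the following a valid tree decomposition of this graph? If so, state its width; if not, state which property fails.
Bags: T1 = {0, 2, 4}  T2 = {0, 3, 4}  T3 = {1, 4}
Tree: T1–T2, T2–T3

A tree decomposition must satisfy three properties: every vertex lies in some bag; for every edge, both endpoints lie together in some bag; and for every vertex, the bags containing it form a connected subtree. Here edge (3,1) lies in no bag, so the decomposition is invalid.

No — edge (3,1) lies in no bag.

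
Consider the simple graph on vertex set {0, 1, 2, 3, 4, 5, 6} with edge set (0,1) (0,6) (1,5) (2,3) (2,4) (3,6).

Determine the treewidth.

1

A width-1 tree decomposition is:
Bags: B1 = {2, 4}  B2 = {2, 3}  B3 = {3, 6}  B4 = {0, 6}  B5 = {0, 1}  B6 = {1, 5}
Tree: B1–B2, B2–B3, B3–B4, B4–B5, B5–B6
Each bag holds 2 vertices, so the decomposition has width 1, which upper-bounds the treewidth. G has an edge, so its treewidth is at least 1. The upper and lower bounds meet at 1, so that is the treewidth.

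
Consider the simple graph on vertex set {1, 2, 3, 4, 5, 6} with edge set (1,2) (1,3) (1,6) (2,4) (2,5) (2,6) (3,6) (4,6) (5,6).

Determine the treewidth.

A width-2 tree decomposition is:
Bags: B1 = {2, 5, 6}  B2 = {1, 2, 6}  B3 = {1, 3, 6}  B4 = {2, 4, 6}
Tree: B1–B2, B2–B3, B1–B4
The largest bag has 3 vertices, giving width 2; this decomposition certifies tw(G) ≤ 2. On the other hand G contains the 3-clique {1, 2, 6}. A clique must lie in a single bag of any decomposition, so no decomposition can have width below 2. The upper and lower bounds meet at 2, so that is the treewidth.

2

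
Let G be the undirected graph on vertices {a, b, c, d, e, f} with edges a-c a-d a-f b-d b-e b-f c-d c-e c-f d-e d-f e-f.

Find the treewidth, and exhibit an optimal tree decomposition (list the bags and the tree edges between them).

Every bag has size at most 4, so the width is 4 − 1 = 3 and tw(G) ≤ 3. For the lower bound, the 4 vertices {c, d, e, f} are pairwise adjacent, and any tree decomposition puts a clique entirely inside one bag — forcing width ≥ 3. Therefore the treewidth is 3.

Treewidth 3.
One such decomposition:
Bags: B1 = {c, d, e, f}  B2 = {b, d, e, f}  B3 = {a, c, d, f}
Tree: B1–B2, B1–B3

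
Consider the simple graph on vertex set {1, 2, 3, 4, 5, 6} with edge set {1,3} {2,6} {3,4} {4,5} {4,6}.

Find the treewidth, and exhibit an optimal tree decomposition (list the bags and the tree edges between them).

Treewidth 1.
One such decomposition:
Bags: B1 = {4, 6}  B2 = {3, 4}  B3 = {4, 5}  B4 = {1, 3}  B5 = {2, 6}
Tree: B1–B2, B2–B3, B2–B4, B1–B5

Every bag has size at most 2, so the width is 2 − 1 = 1 and tw(G) ≤ 1. Any graph with an edge has treewidth ≥ 1, and G has the edge 4–6. Combining the bounds, tw(G) = 1.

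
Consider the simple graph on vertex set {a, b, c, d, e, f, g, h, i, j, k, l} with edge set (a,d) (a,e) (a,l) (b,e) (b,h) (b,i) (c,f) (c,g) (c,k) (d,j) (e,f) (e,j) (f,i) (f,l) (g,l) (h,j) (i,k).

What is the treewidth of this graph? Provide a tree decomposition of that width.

The largest bag has 4 vertices, giving width 3; this decomposition certifies tw(G) ≤ 3. For the lower bound: the 4 vertex sets {c,g,k}, {l}, {f}, {a,b,e,i} are disjoint, each induces a connected subgraph, and every pair is joined by at least one edge of G. Contracting each set to a single vertex therefore yields K_{4} as a minor, and since treewidth is minor-monotone, tw(G) ≥ tw(K_{4}) = 3. Therefore the treewidth is 3.

Treewidth 3.
One optimal decomposition is:
Bags: B1 = {c, g, k, l}  B2 = {c, f, k, l}  B3 = {f, i, k, l}  B4 = {a, f, i, l}  B5 = {a, e, f, i}  B6 = {a, b, e, i}  B7 = {a, b, d, e}  B8 = {b, d, e, j}  B9 = {b, d, h, j}
Tree: B1–B2, B2–B3, B3–B4, B4–B5, B5–B6, B6–B7, B7–B8, B8–B9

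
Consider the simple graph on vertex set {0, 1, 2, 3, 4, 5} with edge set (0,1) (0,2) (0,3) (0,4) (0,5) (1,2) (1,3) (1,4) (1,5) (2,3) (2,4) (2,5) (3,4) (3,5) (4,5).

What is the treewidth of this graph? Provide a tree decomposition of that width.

A single bag containing all 6 vertices is trivially a valid decomposition of width 5. Conversely, {0, 1, 2, 3, 4, 5} is a clique of size 6, and the vertices of any clique must share a bag in every tree decomposition; so some bag has ≥ 6 vertices and tw(G) ≥ 5. Hence tw(G) = 5 exactly.

Treewidth 5.
One such decomposition:
Bags: B1 = {0, 1, 2, 3, 4, 5}
Tree: (single bag)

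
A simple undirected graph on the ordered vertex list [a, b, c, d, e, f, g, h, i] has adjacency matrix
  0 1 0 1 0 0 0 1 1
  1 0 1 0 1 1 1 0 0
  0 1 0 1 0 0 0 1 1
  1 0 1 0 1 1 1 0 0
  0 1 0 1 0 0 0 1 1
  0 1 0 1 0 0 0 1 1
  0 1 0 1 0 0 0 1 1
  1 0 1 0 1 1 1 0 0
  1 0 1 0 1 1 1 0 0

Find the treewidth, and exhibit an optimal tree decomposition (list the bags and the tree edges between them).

Every bag has size at most 5, so the width is 5 − 1 = 4 and tw(G) ≤ 4. For the lower bound: the 5 vertex sets {c,h}, {b,e}, {a,i}, {d}, {g} are disjoint, each induces a connected subgraph, and every pair is joined by at least one edge of G. Contracting each set to a single vertex therefore yields K_{5} as a minor, and since treewidth is minor-monotone, tw(G) ≥ tw(K_{5}) = 4. Therefore the treewidth is 4.

Treewidth 4.
Bags: B1 = {b, c, d, h, i}  B2 = {b, d, e, h, i}  B3 = {a, b, d, h, i}  B4 = {b, d, g, h, i}  B5 = {b, d, f, h, i}
Tree: B1–B2, B2–B3, B3–B4, B4–B5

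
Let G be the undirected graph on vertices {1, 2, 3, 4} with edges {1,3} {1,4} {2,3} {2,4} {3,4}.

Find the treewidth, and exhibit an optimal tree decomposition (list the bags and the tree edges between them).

Treewidth 2.
Bags: B1 = {1, 3, 4}  B2 = {2, 3, 4}
Tree: B1–B2

Each bag holds 3 vertices, so the decomposition has width 2, which upper-bounds the treewidth. On the other hand G contains the 3-clique {1, 3, 4}. A clique must lie in a single bag of any decomposition, so no decomposition can have width below 2. The upper and lower bounds meet at 2, so that is the treewidth.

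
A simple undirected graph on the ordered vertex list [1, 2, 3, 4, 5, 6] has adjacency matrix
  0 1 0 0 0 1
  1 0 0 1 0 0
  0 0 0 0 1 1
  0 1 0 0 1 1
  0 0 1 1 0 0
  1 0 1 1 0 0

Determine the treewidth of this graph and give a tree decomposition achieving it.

Each bag holds 3 vertices, so the decomposition has width 2, which upper-bounds the treewidth. For the lower bound, G contains the cycle 2–1–6–4–2, so G is not a forest; only forests have treewidth ≤ 1, hence tw(G) ≥ 2. Therefore the treewidth is 2.

Treewidth 2.
Bags: B1 = {1, 2, 4}  B2 = {1, 4, 6}  B3 = {4, 5, 6}  B4 = {3, 5, 6}
Tree: B1–B2, B2–B3, B3–B4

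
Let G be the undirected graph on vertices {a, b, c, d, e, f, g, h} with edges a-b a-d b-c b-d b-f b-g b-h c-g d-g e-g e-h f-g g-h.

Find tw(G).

A width-2 tree decomposition is:
Bags: B1 = {b, d, g}  B2 = {a, b, d}  B3 = {b, g, h}  B4 = {b, f, g}  B5 = {e, g, h}  B6 = {b, c, g}
Tree: B1–B2, B1–B3, B3–B4, B3–B5, B3–B6
Every bag has size at most 3, so the width is 3 − 1 = 2 and tw(G) ≤ 2. Conversely, {e, g, h} is a clique of size 3, and the vertices of any clique must share a bag in every tree decomposition; so some bag has ≥ 3 vertices and tw(G) ≥ 2. Therefore the treewidth is 2.

2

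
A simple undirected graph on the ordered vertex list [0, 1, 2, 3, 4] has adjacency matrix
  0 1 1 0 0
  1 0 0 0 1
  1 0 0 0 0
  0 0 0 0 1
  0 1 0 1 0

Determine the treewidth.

A width-1 tree decomposition is:
Bags: B1 = {0, 2}  B2 = {0, 1}  B3 = {1, 4}  B4 = {3, 4}
Tree: B1–B2, B2–B3, B3–B4
Every bag has size at most 2, so the width is 2 − 1 = 1 and tw(G) ≤ 1. G has an edge, so its treewidth is at least 1. The upper and lower bounds meet at 1, so that is the treewidth.

1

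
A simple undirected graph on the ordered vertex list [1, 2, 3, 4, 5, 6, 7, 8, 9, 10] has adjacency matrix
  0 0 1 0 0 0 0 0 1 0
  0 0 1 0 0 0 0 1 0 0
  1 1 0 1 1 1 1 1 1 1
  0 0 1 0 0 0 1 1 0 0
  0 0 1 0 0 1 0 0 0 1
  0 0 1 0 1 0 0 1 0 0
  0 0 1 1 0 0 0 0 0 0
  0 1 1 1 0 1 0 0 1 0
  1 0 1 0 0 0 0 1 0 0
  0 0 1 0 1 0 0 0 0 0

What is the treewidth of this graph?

2

A width-2 tree decomposition is:
Bags: B1 = {3, 4, 8}  B2 = {3, 6, 8}  B3 = {3, 5, 6}  B4 = {3, 4, 7}  B5 = {3, 5, 10}  B6 = {3, 8, 9}  B7 = {1, 3, 9}  B8 = {2, 3, 8}
Tree: B1–B2, B2–B3, B1–B4, B3–B5, B1–B6, B6–B7, B1–B8
Each bag holds 3 vertices, so the decomposition has width 2, which upper-bounds the treewidth. Conversely, {1, 3, 9} is a clique of size 3, and the vertices of any clique must share a bag in every tree decomposition; so some bag has ≥ 3 vertices and tw(G) ≥ 2. Therefore the treewidth is 2.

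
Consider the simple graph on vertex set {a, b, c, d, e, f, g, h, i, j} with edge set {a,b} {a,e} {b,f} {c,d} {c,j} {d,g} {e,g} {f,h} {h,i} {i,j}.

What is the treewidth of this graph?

A width-2 tree decomposition is:
Bags: B1 = {a, e, g}  B2 = {a, d, g}  B3 = {a, c, d}  B4 = {a, c, j}  B5 = {a, i, j}  B6 = {a, h, i}  B7 = {a, f, h}  B8 = {a, b, f}
Tree: B1–B2, B2–B3, B3–B4, B4–B5, B5–B6, B6–B7, B7–B8
Each bag holds 3 vertices, so the decomposition has width 2, which upper-bounds the treewidth. For the lower bound, G contains the cycle a–e–g–d–c–j–i–h–f–b–a, so G is not a forest; only forests have treewidth ≤ 1, hence tw(G) ≥ 2. Therefore the treewidth is 2.

2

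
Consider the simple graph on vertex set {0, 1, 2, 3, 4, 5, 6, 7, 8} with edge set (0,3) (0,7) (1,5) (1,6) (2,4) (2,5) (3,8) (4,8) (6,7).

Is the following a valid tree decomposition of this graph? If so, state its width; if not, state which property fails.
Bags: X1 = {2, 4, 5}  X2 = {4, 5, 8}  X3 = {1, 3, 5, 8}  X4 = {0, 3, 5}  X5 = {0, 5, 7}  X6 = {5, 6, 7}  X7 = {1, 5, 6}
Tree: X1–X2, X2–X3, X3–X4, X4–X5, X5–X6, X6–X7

A tree decomposition must satisfy three properties: every vertex lies in some bag; for every edge, both endpoints lie together in some bag; and for every vertex, the bags containing it form a connected subtree. Here bags containing vertex 1 are not connected in the tree, so the decomposition is invalid.

No — bags containing vertex 1 are not connected in the tree.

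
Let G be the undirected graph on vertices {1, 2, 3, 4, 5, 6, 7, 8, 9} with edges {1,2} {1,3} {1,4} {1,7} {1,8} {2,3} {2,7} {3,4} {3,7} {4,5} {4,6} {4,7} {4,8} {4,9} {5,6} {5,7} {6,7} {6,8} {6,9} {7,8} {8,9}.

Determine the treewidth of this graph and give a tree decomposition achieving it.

Treewidth 3.
One such decomposition:
Bags: B1 = {1, 4, 7, 8}  B2 = {4, 6, 7, 8}  B3 = {1, 3, 4, 7}  B4 = {4, 5, 6, 7}  B5 = {4, 6, 8, 9}  B6 = {1, 2, 3, 7}
Tree: B1–B2, B1–B3, B2–B4, B2–B5, B3–B6

Each bag holds 4 vertices, so the decomposition has width 3, which upper-bounds the treewidth. On the other hand G contains the 4-clique {1, 2, 3, 7}. A clique must lie in a single bag of any decomposition, so no decomposition can have width below 3. Therefore the treewidth is 3.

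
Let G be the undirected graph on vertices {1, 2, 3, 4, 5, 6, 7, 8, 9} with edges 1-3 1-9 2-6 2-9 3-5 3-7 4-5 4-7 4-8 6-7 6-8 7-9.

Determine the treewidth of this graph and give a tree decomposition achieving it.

Treewidth 3.
One optimal decomposition is:
Bags: B1 = {2, 4, 6, 8}  B2 = {2, 4, 6, 7}  B3 = {2, 4, 7, 9}  B4 = {4, 5, 7, 9}  B5 = {3, 5, 7, 9}  B6 = {1, 3, 5, 9}
Tree: B1–B2, B2–B3, B3–B4, B4–B5, B5–B6

Every bag has size at most 4, so the width is 4 − 1 = 3 and tw(G) ≤ 3. For the lower bound: the 4 vertex sets {2,6,8}, {4}, {7}, {1,3,5,9} are disjoint, each induces a connected subgraph, and every pair is joined by at least one edge of G. Contracting each set to a single vertex therefore yields K_{4} as a minor, and since treewidth is minor-monotone, tw(G) ≥ tw(K_{4}) = 3. Hence tw(G) = 3 exactly.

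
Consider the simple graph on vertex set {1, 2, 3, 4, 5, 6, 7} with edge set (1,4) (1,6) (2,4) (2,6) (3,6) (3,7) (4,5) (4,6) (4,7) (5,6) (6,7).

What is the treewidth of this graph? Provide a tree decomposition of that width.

Treewidth 2.
One optimal decomposition is:
Bags: B1 = {2, 4, 6}  B2 = {4, 6, 7}  B3 = {3, 6, 7}  B4 = {4, 5, 6}  B5 = {1, 4, 6}
Tree: B1–B2, B2–B3, B2–B4, B1–B5

The largest bag has 3 vertices, giving width 2; this decomposition certifies tw(G) ≤ 2. On the other hand G contains the 3-clique {3, 6, 7}. A clique must lie in a single bag of any decomposition, so no decomposition can have width below 2. Hence tw(G) = 2 exactly.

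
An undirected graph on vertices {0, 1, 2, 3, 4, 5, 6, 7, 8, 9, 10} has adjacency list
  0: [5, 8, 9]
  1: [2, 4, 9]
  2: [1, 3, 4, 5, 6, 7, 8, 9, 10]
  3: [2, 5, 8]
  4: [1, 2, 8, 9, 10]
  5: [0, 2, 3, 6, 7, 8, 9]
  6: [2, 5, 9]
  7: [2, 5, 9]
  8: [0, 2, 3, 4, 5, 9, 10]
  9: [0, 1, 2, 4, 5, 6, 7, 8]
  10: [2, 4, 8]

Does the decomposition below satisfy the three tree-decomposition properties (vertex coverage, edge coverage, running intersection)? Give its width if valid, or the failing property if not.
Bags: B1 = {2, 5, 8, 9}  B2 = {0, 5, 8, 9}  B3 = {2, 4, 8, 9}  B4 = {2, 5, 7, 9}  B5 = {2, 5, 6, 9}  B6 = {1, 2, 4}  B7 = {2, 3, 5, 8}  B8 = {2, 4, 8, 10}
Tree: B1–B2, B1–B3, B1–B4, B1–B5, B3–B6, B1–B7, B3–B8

No — edge (9,1) lies in no bag.

A tree decomposition must satisfy three properties: every vertex lies in some bag; for every edge, both endpoints lie together in some bag; and for every vertex, the bags containing it form a connected subtree. Here edge (9,1) lies in no bag, so the decomposition is invalid.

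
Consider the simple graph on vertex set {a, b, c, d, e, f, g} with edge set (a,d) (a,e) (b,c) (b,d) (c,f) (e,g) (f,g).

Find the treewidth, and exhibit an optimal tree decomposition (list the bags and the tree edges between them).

Treewidth 2.
One optimal decomposition is:
Bags: B1 = {a, b, d}  B2 = {a, b, c}  B3 = {a, c, f}  B4 = {a, f, g}  B5 = {a, e, g}
Tree: B1–B2, B2–B3, B3–B4, B4–B5

Each bag holds 3 vertices, so the decomposition has width 2, which upper-bounds the treewidth. The edges a–d–b–c–f–g–e–a form a cycle, so G is not a tree and its treewidth is at least 2. Hence tw(G) = 2 exactly.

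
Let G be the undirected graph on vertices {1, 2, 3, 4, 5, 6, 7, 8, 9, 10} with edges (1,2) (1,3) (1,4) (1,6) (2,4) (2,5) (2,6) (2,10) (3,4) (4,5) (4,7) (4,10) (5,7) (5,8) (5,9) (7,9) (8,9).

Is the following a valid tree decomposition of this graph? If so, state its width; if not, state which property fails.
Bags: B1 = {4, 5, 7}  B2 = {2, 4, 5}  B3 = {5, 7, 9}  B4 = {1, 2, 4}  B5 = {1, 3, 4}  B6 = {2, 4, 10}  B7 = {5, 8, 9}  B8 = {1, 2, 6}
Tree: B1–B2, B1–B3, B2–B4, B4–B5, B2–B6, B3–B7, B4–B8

Yes; width 2.

Checking the three conditions: (i) the bags cover all of {1, 2, 3, 4, 5, 6, 7, 8, 9, 10}; (ii) for each edge, some bag contains both endpoints; (iii) the bags containing any fixed vertex form a subtree. All hold, so the decomposition is valid with width 3 − 1 = 2.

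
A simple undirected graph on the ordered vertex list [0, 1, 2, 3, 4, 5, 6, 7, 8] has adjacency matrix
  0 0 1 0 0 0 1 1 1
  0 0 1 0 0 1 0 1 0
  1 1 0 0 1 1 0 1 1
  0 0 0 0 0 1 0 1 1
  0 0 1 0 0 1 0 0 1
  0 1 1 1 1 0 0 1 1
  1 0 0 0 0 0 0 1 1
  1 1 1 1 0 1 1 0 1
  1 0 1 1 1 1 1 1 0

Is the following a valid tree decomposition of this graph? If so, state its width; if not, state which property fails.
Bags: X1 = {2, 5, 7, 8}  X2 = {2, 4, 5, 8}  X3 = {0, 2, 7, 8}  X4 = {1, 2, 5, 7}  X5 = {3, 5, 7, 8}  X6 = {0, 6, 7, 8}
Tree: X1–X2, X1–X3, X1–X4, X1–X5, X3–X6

Vertex coverage: the bags together contain {0, 1, 2, 3, 4, 5, 6, 7, 8}, the full vertex set. Edge coverage: each edge of G has both endpoints in at least one bag. Running intersection: for every vertex, the bags containing it form a connected subtree. All three properties hold, so this is a valid tree decomposition of width max|bag| − 1 = 3, and hence tw(G) ≤ 3.

Yes; width 3.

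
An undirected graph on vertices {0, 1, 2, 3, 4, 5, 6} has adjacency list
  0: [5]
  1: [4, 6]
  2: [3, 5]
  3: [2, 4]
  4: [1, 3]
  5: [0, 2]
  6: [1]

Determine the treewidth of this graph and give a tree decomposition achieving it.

Every bag has size at most 2, so the width is 2 − 1 = 1 and tw(G) ≤ 1. Any graph with an edge has treewidth ≥ 1, and G has the edge 6–1. The upper and lower bounds meet at 1, so that is the treewidth.

Treewidth 1.
One such decomposition:
Bags: B1 = {1, 6}  B2 = {1, 4}  B3 = {3, 4}  B4 = {2, 3}  B5 = {2, 5}  B6 = {0, 5}
Tree: B1–B2, B2–B3, B3–B4, B4–B5, B5–B6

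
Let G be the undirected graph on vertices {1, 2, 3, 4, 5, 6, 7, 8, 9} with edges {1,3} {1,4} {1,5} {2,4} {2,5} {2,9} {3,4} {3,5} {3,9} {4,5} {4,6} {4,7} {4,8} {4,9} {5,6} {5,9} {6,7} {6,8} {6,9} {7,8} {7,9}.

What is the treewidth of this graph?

A width-3 tree decomposition is:
Bags: B1 = {4, 5, 6, 9}  B2 = {2, 4, 5, 9}  B3 = {4, 6, 7, 9}  B4 = {3, 4, 5, 9}  B5 = {1, 3, 4, 5}  B6 = {4, 6, 7, 8}
Tree: B1–B2, B1–B3, B2–B4, B4–B5, B3–B6
The largest bag has 4 vertices, giving width 3; this decomposition certifies tw(G) ≤ 3. Conversely, {4, 6, 7, 8} is a clique of size 4, and the vertices of any clique must share a bag in every tree decomposition; so some bag has ≥ 4 vertices and tw(G) ≥ 3. Hence tw(G) = 3 exactly.

3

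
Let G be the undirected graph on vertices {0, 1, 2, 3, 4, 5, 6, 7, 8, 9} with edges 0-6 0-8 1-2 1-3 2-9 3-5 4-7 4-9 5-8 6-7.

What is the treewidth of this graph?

A width-2 tree decomposition is:
Bags: B1 = {0, 5, 8}  B2 = {0, 5, 6}  B3 = {5, 6, 7}  B4 = {4, 5, 7}  B5 = {4, 5, 9}  B6 = {2, 5, 9}  B7 = {1, 2, 5}  B8 = {1, 3, 5}
Tree: B1–B2, B2–B3, B3–B4, B4–B5, B5–B6, B6–B7, B7–B8
The largest bag has 3 vertices, giving width 2; this decomposition certifies tw(G) ≤ 2. For the lower bound, G contains the cycle 5–8–0–6–7–4–9–2–1–3–5, so G is not a forest; only forests have treewidth ≤ 1, hence tw(G) ≥ 2. Therefore the treewidth is 2.

2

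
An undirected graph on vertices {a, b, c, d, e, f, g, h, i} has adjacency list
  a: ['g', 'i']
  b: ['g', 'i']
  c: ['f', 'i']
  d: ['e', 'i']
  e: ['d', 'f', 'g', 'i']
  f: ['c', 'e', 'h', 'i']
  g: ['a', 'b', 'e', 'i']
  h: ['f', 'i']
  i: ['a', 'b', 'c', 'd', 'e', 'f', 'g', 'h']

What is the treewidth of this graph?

2

A width-2 tree decomposition is:
Bags: B1 = {d, e, i}  B2 = {e, f, i}  B3 = {e, g, i}  B4 = {b, g, i}  B5 = {a, g, i}  B6 = {c, f, i}  B7 = {f, h, i}
Tree: B1–B2, B1–B3, B3–B4, B3–B5, B2–B6, B2–B7
The largest bag has 3 vertices, giving width 2; this decomposition certifies tw(G) ≤ 2. Conversely, {d, e, i} is a clique of size 3, and the vertices of any clique must share a bag in every tree decomposition; so some bag has ≥ 3 vertices and tw(G) ≥ 2. Combining the bounds, tw(G) = 2.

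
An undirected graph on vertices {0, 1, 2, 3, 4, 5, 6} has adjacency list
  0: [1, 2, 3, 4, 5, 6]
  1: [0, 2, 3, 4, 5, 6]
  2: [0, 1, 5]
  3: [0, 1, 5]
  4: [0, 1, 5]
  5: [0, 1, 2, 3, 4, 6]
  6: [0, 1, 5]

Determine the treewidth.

3

A width-3 tree decomposition is:
Bags: B1 = {0, 1, 2, 5}  B2 = {0, 1, 5, 6}  B3 = {0, 1, 3, 5}  B4 = {0, 1, 4, 5}
Tree: B1–B2, B1–B3, B1–B4
Each bag holds 4 vertices, so the decomposition has width 3, which upper-bounds the treewidth. On the other hand G contains the 4-clique {0, 1, 2, 5}. A clique must lie in a single bag of any decomposition, so no decomposition can have width below 3. The upper and lower bounds meet at 3, so that is the treewidth.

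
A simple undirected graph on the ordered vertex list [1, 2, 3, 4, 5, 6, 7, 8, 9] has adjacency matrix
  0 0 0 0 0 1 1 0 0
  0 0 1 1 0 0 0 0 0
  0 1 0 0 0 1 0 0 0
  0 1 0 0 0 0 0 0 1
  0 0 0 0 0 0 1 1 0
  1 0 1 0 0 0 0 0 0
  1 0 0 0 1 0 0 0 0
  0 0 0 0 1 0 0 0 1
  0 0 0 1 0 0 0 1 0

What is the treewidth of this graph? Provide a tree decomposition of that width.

Each bag holds 3 vertices, so the decomposition has width 2, which upper-bounds the treewidth. The edges 2–4–9–8–5–7–1–6–3–2 form a cycle, so G is not a tree and its treewidth is at least 2. The upper and lower bounds meet at 2, so that is the treewidth.

Treewidth 2.
Bags: B1 = {2, 4, 9}  B2 = {2, 8, 9}  B3 = {2, 5, 8}  B4 = {2, 5, 7}  B5 = {1, 2, 7}  B6 = {1, 2, 6}  B7 = {2, 3, 6}
Tree: B1–B2, B2–B3, B3–B4, B4–B5, B5–B6, B6–B7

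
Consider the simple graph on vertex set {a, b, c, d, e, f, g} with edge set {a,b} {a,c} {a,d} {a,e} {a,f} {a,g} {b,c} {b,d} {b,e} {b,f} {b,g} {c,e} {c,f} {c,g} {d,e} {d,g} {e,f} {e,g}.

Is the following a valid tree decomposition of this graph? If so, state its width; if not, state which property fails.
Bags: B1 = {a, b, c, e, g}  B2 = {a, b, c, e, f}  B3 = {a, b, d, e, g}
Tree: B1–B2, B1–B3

Checking the three conditions: (i) the bags cover all of {a, b, c, d, e, f, g}; (ii) for each edge, some bag contains both endpoints; (iii) the bags containing any fixed vertex form a subtree. All hold, so the decomposition is valid with width 5 − 1 = 4.

Yes; width 4.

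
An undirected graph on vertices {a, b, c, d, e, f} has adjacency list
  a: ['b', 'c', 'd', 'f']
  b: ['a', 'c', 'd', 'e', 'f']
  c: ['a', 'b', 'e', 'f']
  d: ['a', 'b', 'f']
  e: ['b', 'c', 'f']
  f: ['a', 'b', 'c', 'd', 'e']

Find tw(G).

3

A width-3 tree decomposition is:
Bags: B1 = {a, b, d, f}  B2 = {a, b, c, f}  B3 = {b, c, e, f}
Tree: B1–B2, B2–B3
Each bag holds 4 vertices, so the decomposition has width 3, which upper-bounds the treewidth. Conversely, {a, b, d, f} is a clique of size 4, and the vertices of any clique must share a bag in every tree decomposition; so some bag has ≥ 4 vertices and tw(G) ≥ 3. The upper and lower bounds meet at 3, so that is the treewidth.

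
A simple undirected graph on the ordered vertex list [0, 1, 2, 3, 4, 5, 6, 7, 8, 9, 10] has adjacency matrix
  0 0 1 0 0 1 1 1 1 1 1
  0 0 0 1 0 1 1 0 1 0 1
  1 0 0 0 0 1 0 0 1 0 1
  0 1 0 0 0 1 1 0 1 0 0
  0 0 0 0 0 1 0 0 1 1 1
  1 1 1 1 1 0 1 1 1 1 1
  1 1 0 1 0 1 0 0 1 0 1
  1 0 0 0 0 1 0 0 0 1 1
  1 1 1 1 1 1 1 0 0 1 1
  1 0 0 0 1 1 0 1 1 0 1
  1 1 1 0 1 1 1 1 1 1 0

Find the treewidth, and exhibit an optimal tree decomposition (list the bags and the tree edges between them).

Treewidth 4.
One optimal decomposition is:
Bags: B1 = {0, 5, 6, 8, 10}  B2 = {0, 5, 8, 9, 10}  B3 = {1, 5, 6, 8, 10}  B4 = {0, 2, 5, 8, 10}  B5 = {4, 5, 8, 9, 10}  B6 = {0, 5, 7, 9, 10}  B7 = {1, 3, 5, 6, 8}
Tree: B1–B2, B1–B3, B1–B4, B2–B5, B2–B6, B3–B7

The largest bag has 5 vertices, giving width 4; this decomposition certifies tw(G) ≤ 4. On the other hand G contains the 5-clique {0, 5, 8, 9, 10}. A clique must lie in a single bag of any decomposition, so no decomposition can have width below 4. The upper and lower bounds meet at 4, so that is the treewidth.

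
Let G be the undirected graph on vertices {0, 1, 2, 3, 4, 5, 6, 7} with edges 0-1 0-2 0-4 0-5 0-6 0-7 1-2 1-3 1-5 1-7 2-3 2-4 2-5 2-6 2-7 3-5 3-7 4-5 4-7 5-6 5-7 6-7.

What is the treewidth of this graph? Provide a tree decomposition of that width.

Each bag holds 5 vertices, so the decomposition has width 4, which upper-bounds the treewidth. Conversely, {0, 1, 2, 5, 7} is a clique of size 5, and the vertices of any clique must share a bag in every tree decomposition; so some bag has ≥ 5 vertices and tw(G) ≥ 4. Hence tw(G) = 4 exactly.

Treewidth 4.
One optimal decomposition is:
Bags: B1 = {0, 2, 5, 6, 7}  B2 = {0, 1, 2, 5, 7}  B3 = {1, 2, 3, 5, 7}  B4 = {0, 2, 4, 5, 7}
Tree: B1–B2, B2–B3, B1–B4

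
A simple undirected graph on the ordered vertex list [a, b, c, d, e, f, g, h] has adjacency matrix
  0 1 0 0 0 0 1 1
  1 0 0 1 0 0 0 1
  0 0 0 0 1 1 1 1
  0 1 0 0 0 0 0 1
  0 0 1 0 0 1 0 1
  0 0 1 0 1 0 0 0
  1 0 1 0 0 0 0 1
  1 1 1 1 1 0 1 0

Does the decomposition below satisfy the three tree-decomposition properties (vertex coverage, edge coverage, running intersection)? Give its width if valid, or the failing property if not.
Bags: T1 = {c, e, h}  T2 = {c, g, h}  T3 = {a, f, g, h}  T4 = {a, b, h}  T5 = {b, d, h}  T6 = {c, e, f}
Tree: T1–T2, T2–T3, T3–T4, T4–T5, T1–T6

No — bags containing vertex f are not connected in the tree.

A tree decomposition must satisfy three properties: every vertex lies in some bag; for every edge, both endpoints lie together in some bag; and for every vertex, the bags containing it form a connected subtree. Here bags containing vertex f are not connected in the tree, so the decomposition is invalid.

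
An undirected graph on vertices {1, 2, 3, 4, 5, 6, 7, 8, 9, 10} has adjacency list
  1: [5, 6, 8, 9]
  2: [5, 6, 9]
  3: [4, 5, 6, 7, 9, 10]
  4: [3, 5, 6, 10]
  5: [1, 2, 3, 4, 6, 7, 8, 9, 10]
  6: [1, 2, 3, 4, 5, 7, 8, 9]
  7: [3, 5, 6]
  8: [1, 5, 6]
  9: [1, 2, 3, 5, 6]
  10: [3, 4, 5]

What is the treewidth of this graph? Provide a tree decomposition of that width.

Treewidth 3.
One such decomposition:
Bags: B1 = {3, 5, 6, 9}  B2 = {3, 4, 5, 6}  B3 = {3, 5, 6, 7}  B4 = {1, 5, 6, 9}  B5 = {1, 5, 6, 8}  B6 = {2, 5, 6, 9}  B7 = {3, 4, 5, 10}
Tree: B1–B2, B2–B3, B1–B4, B4–B5, B1–B6, B2–B7

The largest bag has 4 vertices, giving width 3; this decomposition certifies tw(G) ≤ 3. For the lower bound, the 4 vertices {3, 4, 5, 10} are pairwise adjacent, and any tree decomposition puts a clique entirely inside one bag — forcing width ≥ 3. Therefore the treewidth is 3.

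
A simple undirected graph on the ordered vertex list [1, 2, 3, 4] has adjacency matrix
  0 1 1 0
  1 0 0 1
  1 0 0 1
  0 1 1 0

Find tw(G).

A width-2 tree decomposition is:
Bags: B1 = {1, 3, 4}  B2 = {1, 2, 4}
Tree: B1–B2
Every bag has size at most 3, so the width is 3 − 1 = 2 and tw(G) ≤ 2. Since 4–3–1–2–4 is a cycle in G, G is not acyclic. Forests are exactly the graphs of treewidth ≤ 1, so tw(G) ≥ 2. Therefore the treewidth is 2.

2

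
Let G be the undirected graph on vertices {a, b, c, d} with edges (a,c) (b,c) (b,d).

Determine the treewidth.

A width-1 tree decomposition is:
Bags: B1 = {b, c}  B2 = {a, c}  B3 = {b, d}
Tree: B1–B2, B1–B3
Each bag holds 2 vertices, so the decomposition has width 1, which upper-bounds the treewidth. Any graph with an edge has treewidth ≥ 1, and G has the edge c–b. Therefore the treewidth is 1.

1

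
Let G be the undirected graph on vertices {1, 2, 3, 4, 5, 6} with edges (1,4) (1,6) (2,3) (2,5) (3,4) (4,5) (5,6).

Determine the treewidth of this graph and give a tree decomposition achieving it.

Treewidth 2.
One such decomposition:
Bags: B1 = {2, 3, 4}  B2 = {2, 4, 5}  B3 = {1, 4, 5}  B4 = {1, 5, 6}
Tree: B1–B2, B2–B3, B3–B4

Every bag has size at most 3, so the width is 3 − 1 = 2 and tw(G) ≤ 2. For the lower bound, G contains the cycle 3–2–5–4–3, so G is not a forest; only forests have treewidth ≤ 1, hence tw(G) ≥ 2. Hence tw(G) = 2 exactly.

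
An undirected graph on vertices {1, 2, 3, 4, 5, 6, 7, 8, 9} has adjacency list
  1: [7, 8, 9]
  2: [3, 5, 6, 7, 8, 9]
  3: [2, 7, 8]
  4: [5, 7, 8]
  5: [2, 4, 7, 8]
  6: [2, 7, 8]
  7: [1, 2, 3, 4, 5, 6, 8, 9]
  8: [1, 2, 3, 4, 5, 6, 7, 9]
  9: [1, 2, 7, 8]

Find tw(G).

A width-3 tree decomposition is:
Bags: B1 = {2, 7, 8, 9}  B2 = {2, 6, 7, 8}  B3 = {2, 5, 7, 8}  B4 = {4, 5, 7, 8}  B5 = {1, 7, 8, 9}  B6 = {2, 3, 7, 8}
Tree: B1–B2, B2–B3, B3–B4, B1–B5, B2–B6
Every bag has size at most 4, so the width is 4 − 1 = 3 and tw(G) ≤ 3. For the lower bound, the 4 vertices {1, 7, 8, 9} are pairwise adjacent, and any tree decomposition puts a clique entirely inside one bag — forcing width ≥ 3. Combining the bounds, tw(G) = 3.

3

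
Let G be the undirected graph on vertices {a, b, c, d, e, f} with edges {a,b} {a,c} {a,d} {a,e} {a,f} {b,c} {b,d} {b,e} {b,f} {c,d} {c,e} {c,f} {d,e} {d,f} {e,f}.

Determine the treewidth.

5

A width-5 tree decomposition is:
Bags: B1 = {a, b, c, d, e, f}
Tree: (single bag)
A single bag containing all 6 vertices is trivially a valid decomposition of width 5. Conversely, {a, b, c, d, e, f} is a clique of size 6, and the vertices of any clique must share a bag in every tree decomposition; so some bag has ≥ 6 vertices and tw(G) ≥ 5. Therefore the treewidth is 5.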